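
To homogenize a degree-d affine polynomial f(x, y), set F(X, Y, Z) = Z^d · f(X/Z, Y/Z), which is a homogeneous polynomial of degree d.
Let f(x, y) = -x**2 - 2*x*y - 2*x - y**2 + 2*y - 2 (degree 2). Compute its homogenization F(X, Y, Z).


F(X, Y, Z) = -X**2 - 2*X*Y - 2*X*Z - Y**2 + 2*Y*Z - 2*Z**2

deg(f) = 2.
Substitute x = X/Z, y = Y/Z into f, then multiply by Z^2.
  monomial -1·x^2·y^0 ↦ -1·X^2·Y^0·Z^0.
  monomial -2·x^1·y^1 ↦ -2·X^1·Y^1·Z^0.
  monomial -2·x^1·y^0 ↦ -2·X^1·Y^0·Z^1.
  monomial -1·x^0·y^2 ↦ -1·X^0·Y^2·Z^0.
  monomial 2·x^0·y^1 ↦ 2·X^0·Y^1·Z^1.
  monomial -2·x^0·y^0 ↦ -2·X^0·Y^0·Z^2.
Collecting: F(X, Y, Z) = -X**2 - 2*X*Y - 2*X*Z - Y**2 + 2*Y*Z - 2*Z**2.


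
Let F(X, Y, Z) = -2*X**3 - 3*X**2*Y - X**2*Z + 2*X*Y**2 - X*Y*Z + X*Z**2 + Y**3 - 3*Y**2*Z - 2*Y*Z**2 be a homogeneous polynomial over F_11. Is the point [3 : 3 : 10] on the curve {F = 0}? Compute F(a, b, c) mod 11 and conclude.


F(3,3,10) ≡ 10 (mod 11); P is NOT on the curve.

Evaluate F(3, 3, 10) term-by-term (mod 11).
  -2*X**3 ↦ -2·27·1·1 = -54
  -3*X**2*Y ↦ -3·9·3·1 = -81
  -X**2*Z ↦ -1·9·1·10 = -90
  2*X*Y**2 ↦ 2·3·9·1 = 54
  -X*Y*Z ↦ -1·3·3·10 = -90
  X*Z**2 ↦ 1·3·1·100 = 300
  Y**3 ↦ 1·1·27·1 = 27
  -3*Y**2*Z ↦ -3·1·9·10 = -270
  -2*Y*Z**2 ↦ -2·1·3·100 = -600
Sum: F(3, 3, 10) = (-54) + (-81) + (-90) + (54) + (-90) + (300) + (27) + (-270) + (-600) = -804.
Reducing mod 11: -804 ≡ 10 (mod 11).
Since F(a, b, c) ≡ 10 ≠ 0 (mod 11), P does NOT lie on the curve.


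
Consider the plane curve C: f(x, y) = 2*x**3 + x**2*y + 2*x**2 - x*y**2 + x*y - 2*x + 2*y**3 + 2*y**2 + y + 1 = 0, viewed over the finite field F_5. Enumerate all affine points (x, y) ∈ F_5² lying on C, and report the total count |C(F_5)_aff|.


Affine F_5-points: {(0, 4), (1, 3), (2, 1), (3, 2)}; count = 4.

For each of the 25 pairs (x, y) ∈ F_5², evaluate f(x, y) mod 5. Record the zeros.
  x = 0: [0↦1, 1↦1, 2↦2, 3↦1, 4↦0]  zeros at y ∈ {4}
  x = 1: [0↦3, 1↦4, 2↦4, 3↦0, 4↦4]  zeros at y ∈ {3}
  x = 2: [0↦1, 1↦0, 2↦1, 3↦1, 4↦2]  zeros at y ∈ {1}
  x = 3: [0↦2, 1↦1, 2↦0, 3↦1, 4↦1]  zeros at y ∈ {2}
  x = 4: [0↦3, 1↦4, 2↦3, 3↦2, 4↦3]  zeros at y ∈ ∅
Collecting zeros: affine points = {(0, 4), (1, 3), (2, 1), (3, 2)}.
Total count |C(F_5)_aff| = 4.


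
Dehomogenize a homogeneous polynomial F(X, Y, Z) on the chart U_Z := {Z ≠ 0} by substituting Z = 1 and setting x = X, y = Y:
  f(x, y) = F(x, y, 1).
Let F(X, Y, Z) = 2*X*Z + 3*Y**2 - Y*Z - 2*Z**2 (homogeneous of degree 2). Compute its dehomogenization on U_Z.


f(x, y) = 2*x + 3*y**2 - y - 2

On U_Z we set Z = 1. Each monomial c·X^i·Y^j·Z^k in F becomes c·x^i·y^j·1^k = c·x^i·y^j.
Substituting Z = 1: F(X, Y, 1) = 2*x + 3*y**2 - y - 2.
Note: deg(f) ≤ deg(F) = 2; strict inequality happens when F is divisible by Z (lost terms).


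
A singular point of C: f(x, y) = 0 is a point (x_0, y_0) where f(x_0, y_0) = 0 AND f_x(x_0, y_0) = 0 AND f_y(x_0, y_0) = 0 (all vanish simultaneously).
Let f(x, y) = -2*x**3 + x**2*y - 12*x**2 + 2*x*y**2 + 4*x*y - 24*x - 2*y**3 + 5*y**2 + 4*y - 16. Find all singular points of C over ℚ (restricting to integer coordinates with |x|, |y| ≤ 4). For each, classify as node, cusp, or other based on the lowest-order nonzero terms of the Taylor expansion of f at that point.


Singular points: {(-2, 0)}; classification: cusp.

Compute partial derivatives:
  f_x = -6*x**2 + 2*x*y - 24*x + 2*y**2 + 4*y - 24.
  f_y = x**2 + 4*x*y + 4*x - 6*y**2 + 10*y + 4.
Scan x_0 ∈ {−4, ..., 4}. For each x_0, f_y(x_0, y) is a polynomial in y; find its integer roots y ∈ {−4, ..., 4}, then test f_x and f at those candidates.
  x = -4: f_y(-4, y) = -6*y**2 - 6*y + 4; no integer root y with |y| ≤ 4.
  x = -3: f_y(-3, y) = -6*y**2 - 2*y + 1; no integer root y with |y| ≤ 4.
  x = -2: f_y(-2, y) = -6*y**2 + 2*y; vanishes at y ∈ {0}. (-2, 0): f_x = 0, f = 0 — SINGULAR.
  x = -1: f_y(-1, y) = -6*y**2 + 6*y + 1; no integer root y with |y| ≤ 4.
  x = 0: f_y(0, y) = -6*y**2 + 10*y + 4; vanishes at y ∈ {2}. (0, 2): f_x = -8 ≠ 0.
  x = 1: f_y(1, y) = -6*y**2 + 14*y + 9; no integer root y with |y| ≤ 4.
  x = 2: f_y(2, y) = -6*y**2 + 18*y + 16; no integer root y with |y| ≤ 4.
  x = 3: f_y(3, y) = -6*y**2 + 22*y + 25; no integer root y with |y| ≤ 4.
  x = 4: f_y(4, y) = -6*y**2 + 26*y + 36; no integer root y with |y| ≤ 4.
Only singular point on the grid: (-2, 0).
Classify: substitute x = -2 + u, y = 0 + v and expand: f = -2*u**3 + u**2*v + 2*u*v**2 - 2*v**3 + v**2.
No constant or linear terms (consistent with a singular point). Quadratic part: v**2. Cubic part: -2*u**3 + u**2*v + 2*u*v**2 - 2*v**3.
The quadratic part v**2 is a perfect square, so there is a single (double) tangent line v = 0, i.e. y = 0. Restricting the cubic part to that line (v = 0) leaves -2*u**3 ≠ 0, so f is not divisible by v and the branch is v² ≈ 2*u**3 to lowest order — this is a cusp.
Classification: cusp.


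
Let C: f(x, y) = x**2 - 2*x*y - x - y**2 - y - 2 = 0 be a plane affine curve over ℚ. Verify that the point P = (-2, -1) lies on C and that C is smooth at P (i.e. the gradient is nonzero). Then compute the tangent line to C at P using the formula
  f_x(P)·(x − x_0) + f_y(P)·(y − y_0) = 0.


Tangent line at P: -3*x + 5*y - 1 = 0.

Step 1: f(-2, -1) = 0, so P lies on C.
Step 2: partial derivatives
  f_x(x, y) = 2*x - 2*y - 1, f_y(x, y) = -2*x - 2*y - 1.
  f_x(P) = -3, f_y(P) = 5 (gradient nonzero, so P is smooth).
Step 3: tangent line at P: -3·(x − -2) + 5·(y − -1) = 0.
Expanding: -3*x + 5*y - 1 = 0.


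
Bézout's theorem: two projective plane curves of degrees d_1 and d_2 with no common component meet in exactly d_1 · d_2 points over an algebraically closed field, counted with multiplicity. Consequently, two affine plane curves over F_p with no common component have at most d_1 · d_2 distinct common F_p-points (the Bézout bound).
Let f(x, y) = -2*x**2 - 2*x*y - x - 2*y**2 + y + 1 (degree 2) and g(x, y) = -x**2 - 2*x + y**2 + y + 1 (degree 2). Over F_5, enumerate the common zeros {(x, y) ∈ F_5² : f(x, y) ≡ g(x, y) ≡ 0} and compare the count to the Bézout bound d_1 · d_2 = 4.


Common zeros: {(1, 1)}; count = 1; Bézout bound = 4.

deg(f) = 2, deg(g) = 2, so Bézout bound = 4.
Scan x ∈ F_5. For each x, list the y ∈ F_5 with f(x, y) ≡ 0 and those with g(x, y) ≡ 0 (mod 5); the common zeros in that column are the intersection.
  x = 0: f ≡ 0 at y ∈ {1, 2}; g ≡ 0 at y ∈ ∅; common: ∅.
  x = 1: f ≡ 0 at y ∈ {1}; g ≡ 0 at y ∈ {1, 3}; common: {1}.
  x = 2: f ≡ 0 at y ∈ ∅; g ≡ 0 at y ∈ {1, 3}; common: ∅.
  x = 3: f ≡ 0 at y ∈ {0}; g ≡ 0 at y ∈ ∅; common: ∅.
  x = 4: f ≡ 0 at y ∈ {0, 4}; g ≡ 0 at y ∈ ∅; common: ∅.
Collecting: common zeros = {(1, 1)}, so the count is 1.
Comparison with the Bézout bound: 1 ≤ 4 = deg(f)·deg(g), as expected for curves with no common component (the affine F_5-count falls short of the bound because intersections may lie at infinity, over extension fields, or carry multiplicity).


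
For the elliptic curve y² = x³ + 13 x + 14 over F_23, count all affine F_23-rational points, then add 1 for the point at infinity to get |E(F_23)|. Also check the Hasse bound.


Affine points = {(2, 5), (2, 18), (6, 3), (6, 20), (8, 3), (8, 20), (9, 3), (9, 20), (11, 4), (11, 19), (12, 9), (12, 14), (18, 10), (18, 13), (19, 6), (19, 17), (21, 7), (21, 16), (22, 0)}; affine count = 19; |E(F_23)| = 20.

Discriminant check: Δ ∝ 4a³ + 27b² = 4·13³ + 27·14² = 4·2197 + 27·196 ≡ 4 (mod 23). Nonzero ⇒ E is nonsingular.
For each x ∈ F_23, compute rhs = x³ + 13·x + 14 mod 23, then count y ∈ F_23 with y² ≡ rhs.
  x = 0: rhs = 14, matching y values: none (0 points).
  x = 1: rhs = 5, matching y values: none (0 points).
  x = 2: rhs = 2, matching y values: 5, 18 (2 points).
  x = 3: rhs = 11, matching y values: none (0 points).
  x = 4: rhs = 15, matching y values: none (0 points).
  x = 5: rhs = 20, matching y values: none (0 points).
  x = 6: rhs = 9, matching y values: 3, 20 (2 points).
  x = 7: rhs = 11, matching y values: none (0 points).
  x = 8: rhs = 9, matching y values: 3, 20 (2 points).
  x = 9: rhs = 9, matching y values: 3, 20 (2 points).
  x = 10: rhs = 17, matching y values: none (0 points).
  x = 11: rhs = 16, matching y values: 4, 19 (2 points).
  x = 12: rhs = 12, matching y values: 9, 14 (2 points).
  x = 13: rhs = 11, matching y values: none (0 points).
  x = 14: rhs = 19, matching y values: none (0 points).
  x = 15: rhs = 19, matching y values: none (0 points).
  x = 16: rhs = 17, matching y values: none (0 points).
  x = 17: rhs = 19, matching y values: none (0 points).
  x = 18: rhs = 8, matching y values: 10, 13 (2 points).
  x = 19: rhs = 13, matching y values: 6, 17 (2 points).
  x = 20: rhs = 17, matching y values: none (0 points).
  x = 21: rhs = 3, matching y values: 7, 16 (2 points).
  x = 22: rhs = 0, matching y values: 0 (1 points).
Total affine count: 19.
Full point count |E(F_23)| = 19 + 1 = 20.
Hasse bound: |20 − (23+1)| = |-4| = 4 ≤ 2√23 ≈ 9.5917 ✓.


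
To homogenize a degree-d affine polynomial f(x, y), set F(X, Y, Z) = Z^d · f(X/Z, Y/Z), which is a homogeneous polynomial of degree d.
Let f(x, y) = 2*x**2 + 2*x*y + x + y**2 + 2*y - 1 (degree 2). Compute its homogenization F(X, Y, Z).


F(X, Y, Z) = 2*X**2 + 2*X*Y + X*Z + Y**2 + 2*Y*Z - Z**2

deg(f) = 2.
Substitute x = X/Z, y = Y/Z into f, then multiply by Z^2.
  monomial 2·x^2·y^0 ↦ 2·X^2·Y^0·Z^0.
  monomial 2·x^1·y^1 ↦ 2·X^1·Y^1·Z^0.
  monomial 1·x^1·y^0 ↦ 1·X^1·Y^0·Z^1.
  monomial 1·x^0·y^2 ↦ 1·X^0·Y^2·Z^0.
  monomial 2·x^0·y^1 ↦ 2·X^0·Y^1·Z^1.
  monomial -1·x^0·y^0 ↦ -1·X^0·Y^0·Z^2.
Collecting: F(X, Y, Z) = 2*X**2 + 2*X*Y + X*Z + Y**2 + 2*Y*Z - Z**2.


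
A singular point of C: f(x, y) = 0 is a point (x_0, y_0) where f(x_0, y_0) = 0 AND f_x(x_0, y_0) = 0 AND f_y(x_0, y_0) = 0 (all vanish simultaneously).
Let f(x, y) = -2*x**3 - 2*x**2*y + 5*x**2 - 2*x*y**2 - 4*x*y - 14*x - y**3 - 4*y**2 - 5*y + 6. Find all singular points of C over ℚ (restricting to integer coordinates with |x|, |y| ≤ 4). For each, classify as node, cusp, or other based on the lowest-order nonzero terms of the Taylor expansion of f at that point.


Singular points: {(2, -3)}; classification: node.

Compute partial derivatives:
  f_x = -6*x**2 - 4*x*y + 10*x - 2*y**2 - 4*y - 14.
  f_y = -2*x**2 - 4*x*y - 4*x - 3*y**2 - 8*y - 5.
Scan x_0 ∈ {−4, ..., 4}. For each x_0, f_y(x_0, y) is a polynomial in y; find its integer roots y ∈ {−4, ..., 4}, then test f_x and f at those candidates.
  x = -4: f_y(-4, y) = -3*y**2 + 8*y - 21; no integer root y with |y| ≤ 4.
  x = -3: f_y(-3, y) = -3*y**2 + 4*y - 11; no integer root y with |y| ≤ 4.
  x = -2: f_y(-2, y) = -3*y**2 - 5; no integer root y with |y| ≤ 4.
  x = -1: f_y(-1, y) = -3*y**2 - 4*y - 3; no integer root y with |y| ≤ 4.
  x = 0: f_y(0, y) = -3*y**2 - 8*y - 5; vanishes at y ∈ {-1}. (0, -1): f_x = -12 ≠ 0.
  x = 1: f_y(1, y) = -3*y**2 - 12*y - 11; no integer root y with |y| ≤ 4.
  x = 2: f_y(2, y) = -3*y**2 - 16*y - 21; vanishes at y ∈ {-3}. (2, -3): f_x = 0, f = 0 — SINGULAR.
  x = 3: f_y(3, y) = -3*y**2 - 20*y - 35; no integer root y with |y| ≤ 4.
  x = 4: f_y(4, y) = -3*y**2 - 24*y - 53; no integer root y with |y| ≤ 4.
Only singular point on the grid: (2, -3).
Classify: substitute x = 2 + u, y = -3 + v and expand: f = -2*u**3 - 2*u**2*v - u**2 - 2*u*v**2 - v**3 + v**2.
No constant or linear terms (consistent with a singular point). Quadratic part: -u**2 + v**2. Cubic part: -2*u**3 - 2*u**2*v - 2*u*v**2 - v**3.
The quadratic part v**2 - u**2 = (v − u)(v + u) splits into two distinct linear factors, so there are two distinct tangent lines y − -3 = ±(x − 2) — this is a node (ordinary double point).
Classification: node.


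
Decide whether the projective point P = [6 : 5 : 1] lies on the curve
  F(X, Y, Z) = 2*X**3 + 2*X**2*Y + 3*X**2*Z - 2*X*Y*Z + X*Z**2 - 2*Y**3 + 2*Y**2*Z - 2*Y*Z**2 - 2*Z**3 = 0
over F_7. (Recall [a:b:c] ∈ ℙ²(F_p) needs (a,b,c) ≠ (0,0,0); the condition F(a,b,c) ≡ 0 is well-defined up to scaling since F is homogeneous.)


F(6,5,1) ≡ 4 (mod 7); P is NOT on the curve.

Evaluate F(6, 5, 1) term-by-term (mod 7).
  2*X**3 ↦ 2·216·1·1 = 432
  2*X**2*Y ↦ 2·36·5·1 = 360
  3*X**2*Z ↦ 3·36·1·1 = 108
  -2*X*Y*Z ↦ -2·6·5·1 = -60
  X*Z**2 ↦ 1·6·1·1 = 6
  -2*Y**3 ↦ -2·1·125·1 = -250
  2*Y**2*Z ↦ 2·1·25·1 = 50
  -2*Y*Z**2 ↦ -2·1·5·1 = -10
  -2*Z**3 ↦ -2·1·1·1 = -2
Sum: F(6, 5, 1) = (432) + (360) + (108) + (-60) + (6) + (-250) + (50) + (-10) + (-2) = 634.
Reducing mod 7: 634 ≡ 4 (mod 7).
Since F(a, b, c) ≡ 4 ≠ 0 (mod 7), P does NOT lie on the curve.


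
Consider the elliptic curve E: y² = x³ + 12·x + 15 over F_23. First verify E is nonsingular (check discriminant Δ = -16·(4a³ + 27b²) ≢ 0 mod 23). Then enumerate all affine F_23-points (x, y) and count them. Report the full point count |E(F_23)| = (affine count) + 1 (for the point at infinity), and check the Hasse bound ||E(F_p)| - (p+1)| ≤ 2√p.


Affine points = {(2, 1), (2, 22), (3, 3), (3, 20), (4, 9), (4, 14), (5, 4), (5, 19), (6, 2), (6, 21), (8, 5), (8, 18), (9, 1), (9, 22), (10, 10), (10, 13), (11, 11), (11, 12), (12, 1), (12, 22), (14, 11), (14, 12), (16, 5), (16, 18), (17, 7), (17, 16), (19, 8), (19, 15), (21, 11), (21, 12), (22, 5), (22, 18)}; affine count = 32; |E(F_23)| = 33.

Discriminant check: Δ ∝ 4a³ + 27b² = 4·12³ + 27·15² = 4·1728 + 27·225 ≡ 15 (mod 23). Nonzero ⇒ E is nonsingular.
For each x ∈ F_23, compute rhs = x³ + 12·x + 15 mod 23, then count y ∈ F_23 with y² ≡ rhs.
  x = 0: rhs = 15, matching y values: none (0 points).
  x = 1: rhs = 5, matching y values: none (0 points).
  x = 2: rhs = 1, matching y values: 1, 22 (2 points).
  x = 3: rhs = 9, matching y values: 3, 20 (2 points).
  x = 4: rhs = 12, matching y values: 9, 14 (2 points).
  x = 5: rhs = 16, matching y values: 4, 19 (2 points).
  x = 6: rhs = 4, matching y values: 2, 21 (2 points).
  x = 7: rhs = 5, matching y values: none (0 points).
  x = 8: rhs = 2, matching y values: 5, 18 (2 points).
  x = 9: rhs = 1, matching y values: 1, 22 (2 points).
  x = 10: rhs = 8, matching y values: 10, 13 (2 points).
  x = 11: rhs = 6, matching y values: 11, 12 (2 points).
  x = 12: rhs = 1, matching y values: 1, 22 (2 points).
  x = 13: rhs = 22, matching y values: none (0 points).
  x = 14: rhs = 6, matching y values: 11, 12 (2 points).
  x = 15: rhs = 5, matching y values: none (0 points).
  x = 16: rhs = 2, matching y values: 5, 18 (2 points).
  x = 17: rhs = 3, matching y values: 7, 16 (2 points).
  x = 18: rhs = 14, matching y values: none (0 points).
  x = 19: rhs = 18, matching y values: 8, 15 (2 points).
  x = 20: rhs = 21, matching y values: none (0 points).
  x = 21: rhs = 6, matching y values: 11, 12 (2 points).
  x = 22: rhs = 2, matching y values: 5, 18 (2 points).
Total affine count: 32.
Full point count |E(F_23)| = 32 + 1 = 33.
Hasse bound: |33 − (23+1)| = |9| = 9 ≤ 2√23 ≈ 9.5917 ✓.


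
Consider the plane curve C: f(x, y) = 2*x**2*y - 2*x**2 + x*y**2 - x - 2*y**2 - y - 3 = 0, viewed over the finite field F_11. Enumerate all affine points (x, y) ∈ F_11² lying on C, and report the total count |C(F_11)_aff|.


Affine F_11-points: {(2, 5), (3, 8), (6, 2), (6, 5), (9, 2), (9, 8)}; count = 6.

For each of the 121 pairs (x, y) ∈ F_11², evaluate f(x, y) mod 11. Record the zeros.
  x = 0: [0↦8, 1↦5, 2↦9, 3↦9, 4↦5, 5↦8, 6↦7, 7↦2, 8↦4, 9↦2, 10↦7]  zeros at y ∈ ∅
  x = 1: [0↦5, 1↦5, 2↦3, 3↦10, 4↦4, 5↦7, 6↦8, 7↦7, 8↦4, 9↦10, 10↦3]  zeros at y ∈ ∅
  x = 2: [0↦9, 1↦5, 2↦1, 3↦8, 4↦4, 5↦0, 6↦7, 7↦3, 8↦10, 9↦6, 10↦2]  zeros at y ∈ {5}
  x = 3: [0↦9, 1↦5, 2↦3, 3↦3, 4↦5, 5↦9, 6↦4, 7↦1, 8↦0, 9↦1, 10↦4]  zeros at y ∈ {8}
  x = 4: [0↦5, 1↦5, 2↦9, 3↦6, 4↦7, 5↦1, 6↦10, 7↦1, 8↦7, 9↦6, 10↦9]  zeros at y ∈ ∅
  x = 5: [0↦8, 1↦5, 2↦8, 3↦6, 4↦10, 5↦9, 6↦3, 7↦3, 8↦9, 9↦10, 10↦6]  zeros at y ∈ ∅
  x = 6: [0↦7, 1↦5, 2↦0, 3↦3, 4↦3, 5↦0, 6↦5, 7↦7, 8↦6, 9↦2, 10↦6]  zeros at y ∈ {2, 5}
  x = 7: [0↦2, 1↦5, 2↦7, 3↦8, 4↦8, 5↦7, 6↦5, 7↦2, 8↦9, 9↦4, 10↦9]  zeros at y ∈ ∅
  x = 8: [0↦4, 1↦5, 2↦7, 3↦10, 4↦3, 5↦8, 6↦3, 7↦10, 8↦7, 9↦5, 10↦4]  zeros at y ∈ ∅
  x = 9: [0↦2, 1↦5, 2↦0, 3↦9, 4↦10, 5↦3, 6↦10, 7↦9, 8↦0, 9↦5, 10↦2]  zeros at y ∈ {2, 8}
  x = 10: [0↦7, 1↦5, 2↦8, 3↦5, 4↦7, 5↦3, 6↦4, 7↦10, 8↦10, 9↦4, 10↦3]  zeros at y ∈ ∅
Collecting zeros: affine points = {(2, 5), (3, 8), (6, 2), (6, 5), (9, 2), (9, 8)}.
Total count |C(F_11)_aff| = 6.


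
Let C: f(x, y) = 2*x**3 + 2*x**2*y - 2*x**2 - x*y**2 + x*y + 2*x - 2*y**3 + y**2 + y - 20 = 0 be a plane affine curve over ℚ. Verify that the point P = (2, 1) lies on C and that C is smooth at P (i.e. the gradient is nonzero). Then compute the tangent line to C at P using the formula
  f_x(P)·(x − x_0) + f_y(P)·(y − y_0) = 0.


Tangent line at P: 26*x + 3*y - 55 = 0.

Step 1: f(2, 1) = 0, so P lies on C.
Step 2: partial derivatives
  f_x(x, y) = 6*x**2 + 4*x*y - 4*x - y**2 + y + 2, f_y(x, y) = 2*x**2 - 2*x*y + x - 6*y**2 + 2*y + 1.
  f_x(P) = 26, f_y(P) = 3 (gradient nonzero, so P is smooth).
Step 3: tangent line at P: 26·(x − 2) + 3·(y − 1) = 0.
Expanding: 26*x + 3*y - 55 = 0.


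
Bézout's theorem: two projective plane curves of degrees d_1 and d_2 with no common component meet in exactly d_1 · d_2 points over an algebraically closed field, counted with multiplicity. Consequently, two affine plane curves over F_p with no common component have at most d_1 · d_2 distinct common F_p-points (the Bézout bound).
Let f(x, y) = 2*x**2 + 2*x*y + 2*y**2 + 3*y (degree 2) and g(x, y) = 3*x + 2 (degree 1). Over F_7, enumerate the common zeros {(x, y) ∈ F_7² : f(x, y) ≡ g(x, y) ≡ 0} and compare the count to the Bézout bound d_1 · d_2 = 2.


Common zeros: ∅; count = 0; Bézout bound = 2.

deg(f) = 2, deg(g) = 1, so Bézout bound = 2.
Scan x ∈ F_7. For each x, list the y ∈ F_7 with f(x, y) ≡ 0 and those with g(x, y) ≡ 0 (mod 7); the common zeros in that column are the intersection.
  x = 0: f ≡ 0 at y ∈ {0, 2}; g ≡ 0 at y ∈ ∅; common: ∅.
  x = 1: f ≡ 0 at y ∈ {3, 5}; g ≡ 0 at y ∈ ∅; common: ∅.
  x = 2: f ≡ 0 at y ∈ ∅; g ≡ 0 at y ∈ ∅; common: ∅.
  x = 3: f ≡ 0 at y ∈ {3}; g ≡ 0 at y ∈ ∅; common: ∅.
  x = 4: f ≡ 0 at y ∈ ∅; g ≡ 0 at y ∈ {0, 1, 2, 3, 4, 5, 6}; common: ∅.
  x = 5: f ≡ 0 at y ∈ {2}; g ≡ 0 at y ∈ ∅; common: ∅.
  x = 6: f ≡ 0 at y ∈ ∅; g ≡ 0 at y ∈ ∅; common: ∅.
Collecting: common zeros = ∅, so the count is 0.
Comparison with the Bézout bound: 0 ≤ 2 = deg(f)·deg(g), as expected for curves with no common component (the affine F_7-count falls short of the bound because intersections may lie at infinity, over extension fields, or carry multiplicity).


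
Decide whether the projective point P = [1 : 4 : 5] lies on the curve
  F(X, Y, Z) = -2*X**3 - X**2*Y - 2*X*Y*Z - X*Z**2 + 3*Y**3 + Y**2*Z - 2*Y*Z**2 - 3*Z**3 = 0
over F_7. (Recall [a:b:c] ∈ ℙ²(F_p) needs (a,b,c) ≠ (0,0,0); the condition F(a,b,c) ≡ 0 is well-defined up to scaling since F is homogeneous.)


F(1,4,5) ≡ 4 (mod 7); P is NOT on the curve.

Evaluate F(1, 4, 5) term-by-term (mod 7).
  -2*X**3 ↦ -2·1·1·1 = -2
  -X**2*Y ↦ -1·1·4·1 = -4
  -2*X*Y*Z ↦ -2·1·4·5 = -40
  -X*Z**2 ↦ -1·1·1·25 = -25
  3*Y**3 ↦ 3·1·64·1 = 192
  Y**2*Z ↦ 1·1·16·5 = 80
  -2*Y*Z**2 ↦ -2·1·4·25 = -200
  -3*Z**3 ↦ -3·1·1·125 = -375
Sum: F(1, 4, 5) = (-2) + (-4) + (-40) + (-25) + (192) + (80) + (-200) + (-375) = -374.
Reducing mod 7: -374 ≡ 4 (mod 7).
Since F(a, b, c) ≡ 4 ≠ 0 (mod 7), P does NOT lie on the curve.


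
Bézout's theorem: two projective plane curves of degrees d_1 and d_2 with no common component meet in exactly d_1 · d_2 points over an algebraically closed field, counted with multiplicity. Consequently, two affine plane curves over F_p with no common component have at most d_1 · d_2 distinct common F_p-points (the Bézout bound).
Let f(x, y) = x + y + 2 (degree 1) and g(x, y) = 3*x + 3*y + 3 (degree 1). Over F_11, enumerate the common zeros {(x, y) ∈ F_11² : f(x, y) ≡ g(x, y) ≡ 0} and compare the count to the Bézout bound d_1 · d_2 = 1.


Common zeros: ∅; count = 0; Bézout bound = 1.

deg(f) = 1, deg(g) = 1, so Bézout bound = 1.
Scan x ∈ F_11. For each x, list the y ∈ F_11 with f(x, y) ≡ 0 and those with g(x, y) ≡ 0 (mod 11); the common zeros in that column are the intersection.
  x = 0: f ≡ 0 at y ∈ {9}; g ≡ 0 at y ∈ {10}; common: ∅.
  x = 1: f ≡ 0 at y ∈ {8}; g ≡ 0 at y ∈ {9}; common: ∅.
  x = 2: f ≡ 0 at y ∈ {7}; g ≡ 0 at y ∈ {8}; common: ∅.
  x = 3: f ≡ 0 at y ∈ {6}; g ≡ 0 at y ∈ {7}; common: ∅.
  x = 4: f ≡ 0 at y ∈ {5}; g ≡ 0 at y ∈ {6}; common: ∅.
  x = 5: f ≡ 0 at y ∈ {4}; g ≡ 0 at y ∈ {5}; common: ∅.
  x = 6: f ≡ 0 at y ∈ {3}; g ≡ 0 at y ∈ {4}; common: ∅.
  x = 7: f ≡ 0 at y ∈ {2}; g ≡ 0 at y ∈ {3}; common: ∅.
  x = 8: f ≡ 0 at y ∈ {1}; g ≡ 0 at y ∈ {2}; common: ∅.
  x = 9: f ≡ 0 at y ∈ {0}; g ≡ 0 at y ∈ {1}; common: ∅.
  x = 10: f ≡ 0 at y ∈ {10}; g ≡ 0 at y ∈ {0}; common: ∅.
Collecting: common zeros = ∅, so the count is 0.
Comparison with the Bézout bound: 0 ≤ 1 = deg(f)·deg(g), as expected for curves with no common component (the affine F_11-count falls short of the bound because intersections may lie at infinity, over extension fields, or carry multiplicity).


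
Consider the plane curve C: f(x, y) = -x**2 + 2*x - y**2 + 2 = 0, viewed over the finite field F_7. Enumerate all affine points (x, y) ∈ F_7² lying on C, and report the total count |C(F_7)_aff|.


Affine F_7-points: {(0, 3), (0, 4), (2, 3), (2, 4), (4, 1), (4, 6), (5, 1), (5, 6)}; count = 8.

For each of the 49 pairs (x, y) ∈ F_7², evaluate f(x, y) mod 7. Record the zeros.
  x = 0: [0↦2, 1↦1, 2↦5, 3↦0, 4↦0, 5↦5, 6↦1]  zeros at y ∈ {3, 4}
  x = 1: [0↦3, 1↦2, 2↦6, 3↦1, 4↦1, 5↦6, 6↦2]  zeros at y ∈ ∅
  x = 2: [0↦2, 1↦1, 2↦5, 3↦0, 4↦0, 5↦5, 6↦1]  zeros at y ∈ {3, 4}
  x = 3: [0↦6, 1↦5, 2↦2, 3↦4, 4↦4, 5↦2, 6↦5]  zeros at y ∈ ∅
  x = 4: [0↦1, 1↦0, 2↦4, 3↦6, 4↦6, 5↦4, 6↦0]  zeros at y ∈ {1, 6}
  x = 5: [0↦1, 1↦0, 2↦4, 3↦6, 4↦6, 5↦4, 6↦0]  zeros at y ∈ {1, 6}
  x = 6: [0↦6, 1↦5, 2↦2, 3↦4, 4↦4, 5↦2, 6↦5]  zeros at y ∈ ∅
Collecting zeros: affine points = {(0, 3), (0, 4), (2, 3), (2, 4), (4, 1), (4, 6), (5, 1), (5, 6)}.
Total count |C(F_7)_aff| = 8.


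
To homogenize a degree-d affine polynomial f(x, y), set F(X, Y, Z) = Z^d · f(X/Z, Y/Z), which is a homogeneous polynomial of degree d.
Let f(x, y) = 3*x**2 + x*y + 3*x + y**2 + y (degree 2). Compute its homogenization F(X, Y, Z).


F(X, Y, Z) = 3*X**2 + X*Y + 3*X*Z + Y**2 + Y*Z

deg(f) = 2.
Substitute x = X/Z, y = Y/Z into f, then multiply by Z^2.
  monomial 3·x^2·y^0 ↦ 3·X^2·Y^0·Z^0.
  monomial 1·x^1·y^1 ↦ 1·X^1·Y^1·Z^0.
  monomial 3·x^1·y^0 ↦ 3·X^1·Y^0·Z^1.
  monomial 1·x^0·y^2 ↦ 1·X^0·Y^2·Z^0.
  monomial 1·x^0·y^1 ↦ 1·X^0·Y^1·Z^1.
Collecting: F(X, Y, Z) = 3*X**2 + X*Y + 3*X*Z + Y**2 + Y*Z.


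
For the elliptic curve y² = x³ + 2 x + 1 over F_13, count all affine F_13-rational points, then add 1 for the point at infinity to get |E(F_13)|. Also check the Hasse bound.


Affine points = {(0, 1), (0, 12), (1, 2), (1, 11), (2, 0), (8, 3), (8, 10)}; affine count = 7; |E(F_13)| = 8.

Discriminant check: Δ ∝ 4a³ + 27b² = 4·2³ + 27·1² = 4·8 + 27·1 ≡ 7 (mod 13). Nonzero ⇒ E is nonsingular.
For each x ∈ F_13, compute rhs = x³ + 2·x + 1 mod 13, then count y ∈ F_13 with y² ≡ rhs.
  x = 0: rhs = 1, matching y values: 1, 12 (2 points).
  x = 1: rhs = 4, matching y values: 2, 11 (2 points).
  x = 2: rhs = 0, matching y values: 0 (1 points).
  x = 3: rhs = 8, matching y values: none (0 points).
  x = 4: rhs = 8, matching y values: none (0 points).
  x = 5: rhs = 6, matching y values: none (0 points).
  x = 6: rhs = 8, matching y values: none (0 points).
  x = 7: rhs = 7, matching y values: none (0 points).
  x = 8: rhs = 9, matching y values: 3, 10 (2 points).
  x = 9: rhs = 7, matching y values: none (0 points).
  x = 10: rhs = 7, matching y values: none (0 points).
  x = 11: rhs = 2, matching y values: none (0 points).
  x = 12: rhs = 11, matching y values: none (0 points).
Total affine count: 7.
Full point count |E(F_13)| = 7 + 1 = 8.
Hasse bound: |8 − (13+1)| = |-6| = 6 ≤ 2√13 ≈ 7.2111 ✓.


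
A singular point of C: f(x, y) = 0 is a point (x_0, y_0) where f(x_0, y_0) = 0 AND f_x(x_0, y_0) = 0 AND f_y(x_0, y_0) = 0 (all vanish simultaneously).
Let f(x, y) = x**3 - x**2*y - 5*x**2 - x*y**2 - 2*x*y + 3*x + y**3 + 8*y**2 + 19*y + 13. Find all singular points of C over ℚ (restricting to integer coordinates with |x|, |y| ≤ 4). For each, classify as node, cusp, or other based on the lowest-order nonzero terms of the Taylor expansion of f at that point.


Singular points: {(1, -2)}; classification: cusp.

Compute partial derivatives:
  f_x = 3*x**2 - 2*x*y - 10*x - y**2 - 2*y + 3.
  f_y = -x**2 - 2*x*y - 2*x + 3*y**2 + 16*y + 19.
Scan x_0 ∈ {−4, ..., 4}. For each x_0, f_y(x_0, y) is a polynomial in y; find its integer roots y ∈ {−4, ..., 4}, then test f_x and f at those candidates.
  x = -4: f_y(-4, y) = 3*y**2 + 24*y + 11; no integer root y with |y| ≤ 4.
  x = -3: f_y(-3, y) = 3*y**2 + 22*y + 16; no integer root y with |y| ≤ 4.
  x = -2: f_y(-2, y) = 3*y**2 + 20*y + 19; no integer root y with |y| ≤ 4.
  x = -1: f_y(-1, y) = 3*y**2 + 18*y + 20; no integer root y with |y| ≤ 4.
  x = 0: f_y(0, y) = 3*y**2 + 16*y + 19; no integer root y with |y| ≤ 4.
  x = 1: f_y(1, y) = 3*y**2 + 14*y + 16; vanishes at y ∈ {-2}. (1, -2): f_x = 0, f = 0 — SINGULAR.
  x = 2: f_y(2, y) = 3*y**2 + 12*y + 11; no integer root y with |y| ≤ 4.
  x = 3: f_y(3, y) = 3*y**2 + 10*y + 4; no integer root y with |y| ≤ 4.
  x = 4: f_y(4, y) = 3*y**2 + 8*y - 5; no integer root y with |y| ≤ 4.
Only singular point on the grid: (1, -2).
Classify: substitute x = 1 + u, y = -2 + v and expand: f = u**3 - u**2*v - u*v**2 + v**3 + v**2.
No constant or linear terms (consistent with a singular point). Quadratic part: v**2. Cubic part: u**3 - u**2*v - u*v**2 + v**3.
The quadratic part v**2 is a perfect square, so there is a single (double) tangent line v = 0, i.e. y = -2. Restricting the cubic part to that line (v = 0) leaves u**3 ≠ 0, so f is not divisible by v and the branch is v² ≈ -u**3 to lowest order — this is a cusp.
Classification: cusp.


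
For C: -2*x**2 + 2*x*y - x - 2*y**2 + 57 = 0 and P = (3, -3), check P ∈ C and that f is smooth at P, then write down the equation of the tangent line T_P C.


Tangent line at P: -19*x + 18*y + 111 = 0.

Step 1: f(3, -3) = 0, so P lies on C.
Step 2: partial derivatives
  f_x(x, y) = -4*x + 2*y - 1, f_y(x, y) = 2*x - 4*y.
  f_x(P) = -19, f_y(P) = 18 (gradient nonzero, so P is smooth).
Step 3: tangent line at P: -19·(x − 3) + 18·(y − -3) = 0.
Expanding: -19*x + 18*y + 111 = 0.


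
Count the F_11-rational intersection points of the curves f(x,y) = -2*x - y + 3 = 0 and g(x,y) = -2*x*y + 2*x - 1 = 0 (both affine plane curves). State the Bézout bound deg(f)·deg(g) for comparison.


Common zeros: ∅; count = 0; Bézout bound = 2.

deg(f) = 1, deg(g) = 2, so Bézout bound = 2.
Scan x ∈ F_11. For each x, list the y ∈ F_11 with f(x, y) ≡ 0 and those with g(x, y) ≡ 0 (mod 11); the common zeros in that column are the intersection.
  x = 0: f ≡ 0 at y ∈ {3}; g ≡ 0 at y ∈ ∅; common: ∅.
  x = 1: f ≡ 0 at y ∈ {1}; g ≡ 0 at y ∈ {6}; common: ∅.
  x = 2: f ≡ 0 at y ∈ {10}; g ≡ 0 at y ∈ {9}; common: ∅.
  x = 3: f ≡ 0 at y ∈ {8}; g ≡ 0 at y ∈ {10}; common: ∅.
  x = 4: f ≡ 0 at y ∈ {6}; g ≡ 0 at y ∈ {5}; common: ∅.
  x = 5: f ≡ 0 at y ∈ {4}; g ≡ 0 at y ∈ {2}; common: ∅.
  x = 6: f ≡ 0 at y ∈ {2}; g ≡ 0 at y ∈ {0}; common: ∅.
  x = 7: f ≡ 0 at y ∈ {0}; g ≡ 0 at y ∈ {8}; common: ∅.
  x = 8: f ≡ 0 at y ∈ {9}; g ≡ 0 at y ∈ {3}; common: ∅.
  x = 9: f ≡ 0 at y ∈ {7}; g ≡ 0 at y ∈ {4}; common: ∅.
  x = 10: f ≡ 0 at y ∈ {5}; g ≡ 0 at y ∈ {7}; common: ∅.
Collecting: common zeros = ∅, so the count is 0.
Comparison with the Bézout bound: 0 ≤ 2 = deg(f)·deg(g), as expected for curves with no common component (the affine F_11-count falls short of the bound because intersections may lie at infinity, over extension fields, or carry multiplicity).


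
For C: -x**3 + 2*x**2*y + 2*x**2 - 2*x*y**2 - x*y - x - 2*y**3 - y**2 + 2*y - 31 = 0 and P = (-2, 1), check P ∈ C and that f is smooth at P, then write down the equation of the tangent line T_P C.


Tangent line at P: -32*x + 12*y - 76 = 0.

Step 1: f(-2, 1) = 0, so P lies on C.
Step 2: partial derivatives
  f_x(x, y) = -3*x**2 + 4*x*y + 4*x - 2*y**2 - y - 1, f_y(x, y) = 2*x**2 - 4*x*y - x - 6*y**2 - 2*y + 2.
  f_x(P) = -32, f_y(P) = 12 (gradient nonzero, so P is smooth).
Step 3: tangent line at P: -32·(x − -2) + 12·(y − 1) = 0.
Expanding: -32*x + 12*y - 76 = 0.


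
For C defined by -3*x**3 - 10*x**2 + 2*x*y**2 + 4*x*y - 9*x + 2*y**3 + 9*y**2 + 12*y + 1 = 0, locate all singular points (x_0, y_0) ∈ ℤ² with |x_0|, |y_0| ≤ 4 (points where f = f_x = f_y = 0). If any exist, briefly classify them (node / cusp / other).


Singular points: {(-1, -1)}; classification: node.

Compute partial derivatives:
  f_x = -9*x**2 - 20*x + 2*y**2 + 4*y - 9.
  f_y = 4*x*y + 4*x + 6*y**2 + 18*y + 12.
Scan x_0 ∈ {−4, ..., 4}. For each x_0, f_y(x_0, y) is a polynomial in y; find its integer roots y ∈ {−4, ..., 4}, then test f_x and f at those candidates.
  x = -4: f_y(-4, y) = 6*y**2 + 2*y - 4; vanishes at y ∈ {-1}. (-4, -1): f_x = -75 ≠ 0.
  x = -3: f_y(-3, y) = 6*y**2 + 6*y; vanishes at y ∈ {-1, 0}. (-3, -1): f_x = -32 ≠ 0; (-3, 0): f_x = -30 ≠ 0.
  x = -2: f_y(-2, y) = 6*y**2 + 10*y + 4; vanishes at y ∈ {-1}. (-2, -1): f_x = -7 ≠ 0.
  x = -1: f_y(-1, y) = 6*y**2 + 14*y + 8; vanishes at y ∈ {-1}. (-1, -1): f_x = 0, f = 0 — SINGULAR.
  x = 0: f_y(0, y) = 6*y**2 + 18*y + 12; vanishes at y ∈ {-2, -1}. (0, -2): f_x = -9 ≠ 0; (0, -1): f_x = -11 ≠ 0.
  x = 1: f_y(1, y) = 6*y**2 + 22*y + 16; vanishes at y ∈ {-1}. (1, -1): f_x = -40 ≠ 0.
  x = 2: f_y(2, y) = 6*y**2 + 26*y + 20; vanishes at y ∈ {-1}. (2, -1): f_x = -87 ≠ 0.
  x = 3: f_y(3, y) = 6*y**2 + 30*y + 24; vanishes at y ∈ {-4, -1}. (3, -4): f_x = -134 ≠ 0; (3, -1): f_x = -152 ≠ 0.
  x = 4: f_y(4, y) = 6*y**2 + 34*y + 28; vanishes at y ∈ {-1}. (4, -1): f_x = -235 ≠ 0.
Only singular point on the grid: (-1, -1).
Classify: substitute x = -1 + u, y = -1 + v and expand: f = -3*u**3 - u**2 + 2*u*v**2 + 2*v**3 + v**2.
No constant or linear terms (consistent with a singular point). Quadratic part: -u**2 + v**2. Cubic part: -3*u**3 + 2*u*v**2 + 2*v**3.
The quadratic part v**2 - u**2 = (v − u)(v + u) splits into two distinct linear factors, so there are two distinct tangent lines y − -1 = ±(x − -1) — this is a node (ordinary double point).
Classification: node.


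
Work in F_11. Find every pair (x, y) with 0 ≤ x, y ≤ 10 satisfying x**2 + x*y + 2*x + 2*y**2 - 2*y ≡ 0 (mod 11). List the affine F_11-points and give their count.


Affine F_11-points: {(0, 0), (0, 1), (5, 7), (5, 8), (7, 6), (7, 8), (8, 1), (8, 7), (9, 0), (9, 2)}; count = 10.

For each of the 121 pairs (x, y) ∈ F_11², evaluate f(x, y) mod 11. Record the zeros.
  x = 0: [0↦0, 1↦0, 2↦4, 3↦1, 4↦2, 5↦7, 6↦5, 7↦7, 8↦2, 9↦1, 10↦4]  zeros at y ∈ {0, 1}
  x = 1: [0↦3, 1↦4, 2↦9, 3↦7, 4↦9, 5↦4, 6↦3, 7↦6, 8↦2, 9↦2, 10↦6]  zeros at y ∈ ∅
  x = 2: [0↦8, 1↦10, 2↦5, 3↦4, 4↦7, 5↦3, 6↦3, 7↦7, 8↦4, 9↦5, 10↦10]  zeros at y ∈ ∅
  x = 3: [0↦4, 1↦7, 2↦3, 3↦3, 4↦7, 5↦4, 6↦5, 7↦10, 8↦8, 9↦10, 10↦5]  zeros at y ∈ ∅
  x = 4: [0↦2, 1↦6, 2↦3, 3↦4, 4↦9, 5↦7, 6↦9, 7↦4, 8↦3, 9↦6, 10↦2]  zeros at y ∈ ∅
  x = 5: [0↦2, 1↦7, 2↦5, 3↦7, 4↦2, 5↦1, 6↦4, 7↦0, 8↦0, 9↦4, 10↦1]  zeros at y ∈ {7, 8}
  x = 6: [0↦4, 1↦10, 2↦9, 3↦1, 4↦8, 5↦8, 6↦1, 7↦9, 8↦10, 9↦4, 10↦2]  zeros at y ∈ ∅
  x = 7: [0↦8, 1↦4, 2↦4, 3↦8, 4↦5, 5↦6, 6↦0, 7↦9, 8↦0, 9↦6, 10↦5]  zeros at y ∈ {6, 8}
  x = 8: [0↦3, 1↦0, 2↦1, 3↦6, 4↦4, 5↦6, 6↦1, 7↦0, 8↦3, 9↦10, 10↦10]  zeros at y ∈ {1, 7}
  x = 9: [0↦0, 1↦9, 2↦0, 3↦6, 4↦5, 5↦8, 6↦4, 7↦4, 8↦8, 9↦5, 10↦6]  zeros at y ∈ {0, 2}
  x = 10: [0↦10, 1↦9, 2↦1, 3↦8, 4↦8, 5↦1, 6↦9, 7↦10, 8↦4, 9↦2, 10↦4]  zeros at y ∈ ∅
Collecting zeros: affine points = {(0, 0), (0, 1), (5, 7), (5, 8), (7, 6), (7, 8), (8, 1), (8, 7), (9, 0), (9, 2)}.
Total count |C(F_11)_aff| = 10.


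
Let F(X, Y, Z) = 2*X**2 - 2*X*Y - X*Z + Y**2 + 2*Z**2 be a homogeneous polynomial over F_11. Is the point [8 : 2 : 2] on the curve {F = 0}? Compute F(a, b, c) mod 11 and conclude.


F(8,2,2) ≡ 4 (mod 11); P is NOT on the curve.

Evaluate F(8, 2, 2) term-by-term (mod 11).
  2*X**2 ↦ 2·64·1·1 = 128
  -2*X*Y ↦ -2·8·2·1 = -32
  -X*Z ↦ -1·8·1·2 = -16
  Y**2 ↦ 1·1·4·1 = 4
  2*Z**2 ↦ 2·1·1·4 = 8
Sum: F(8, 2, 2) = (128) + (-32) + (-16) + (4) + (8) = 92.
Reducing mod 11: 92 ≡ 4 (mod 11).
Since F(a, b, c) ≡ 4 ≠ 0 (mod 11), P does NOT lie on the curve.


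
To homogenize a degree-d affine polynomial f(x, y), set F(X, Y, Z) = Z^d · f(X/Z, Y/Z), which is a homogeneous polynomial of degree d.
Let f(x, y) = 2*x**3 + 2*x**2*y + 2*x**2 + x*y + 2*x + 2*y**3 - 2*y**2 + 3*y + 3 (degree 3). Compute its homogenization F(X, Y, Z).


F(X, Y, Z) = 2*X**3 + 2*X**2*Y + 2*X**2*Z + X*Y*Z + 2*X*Z**2 + 2*Y**3 - 2*Y**2*Z + 3*Y*Z**2 + 3*Z**3

deg(f) = 3.
Substitute x = X/Z, y = Y/Z into f, then multiply by Z^3.
  monomial 2·x^3·y^0 ↦ 2·X^3·Y^0·Z^0.
  monomial 2·x^2·y^1 ↦ 2·X^2·Y^1·Z^0.
  monomial 2·x^2·y^0 ↦ 2·X^2·Y^0·Z^1.
  monomial 1·x^1·y^1 ↦ 1·X^1·Y^1·Z^1.
  monomial 2·x^1·y^0 ↦ 2·X^1·Y^0·Z^2.
  monomial 2·x^0·y^3 ↦ 2·X^0·Y^3·Z^0.
  monomial -2·x^0·y^2 ↦ -2·X^0·Y^2·Z^1.
  monomial 3·x^0·y^1 ↦ 3·X^0·Y^1·Z^2.
  monomial 3·x^0·y^0 ↦ 3·X^0·Y^0·Z^3.
Collecting: F(X, Y, Z) = 2*X**3 + 2*X**2*Y + 2*X**2*Z + X*Y*Z + 2*X*Z**2 + 2*Y**3 - 2*Y**2*Z + 3*Y*Z**2 + 3*Z**3.


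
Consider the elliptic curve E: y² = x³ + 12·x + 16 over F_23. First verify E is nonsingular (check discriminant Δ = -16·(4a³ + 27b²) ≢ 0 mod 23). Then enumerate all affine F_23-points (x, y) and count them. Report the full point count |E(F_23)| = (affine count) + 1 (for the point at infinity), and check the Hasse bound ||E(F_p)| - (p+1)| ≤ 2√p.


Affine points = {(0, 4), (0, 19), (1, 11), (1, 12), (2, 5), (2, 18), (4, 6), (4, 17), (7, 11), (7, 12), (8, 7), (8, 16), (9, 5), (9, 18), (10, 3), (10, 20), (12, 5), (12, 18), (13, 0), (15, 11), (15, 12), (16, 7), (16, 16), (17, 2), (17, 21), (22, 7), (22, 16)}; affine count = 27; |E(F_23)| = 28.

Discriminant check: Δ ∝ 4a³ + 27b² = 4·12³ + 27·16² = 4·1728 + 27·256 ≡ 1 (mod 23). Nonzero ⇒ E is nonsingular.
For each x ∈ F_23, compute rhs = x³ + 12·x + 16 mod 23, then count y ∈ F_23 with y² ≡ rhs.
  x = 0: rhs = 16, matching y values: 4, 19 (2 points).
  x = 1: rhs = 6, matching y values: 11, 12 (2 points).
  x = 2: rhs = 2, matching y values: 5, 18 (2 points).
  x = 3: rhs = 10, matching y values: none (0 points).
  x = 4: rhs = 13, matching y values: 6, 17 (2 points).
  x = 5: rhs = 17, matching y values: none (0 points).
  x = 6: rhs = 5, matching y values: none (0 points).
  x = 7: rhs = 6, matching y values: 11, 12 (2 points).
  x = 8: rhs = 3, matching y values: 7, 16 (2 points).
  x = 9: rhs = 2, matching y values: 5, 18 (2 points).
  x = 10: rhs = 9, matching y values: 3, 20 (2 points).
  x = 11: rhs = 7, matching y values: none (0 points).
  x = 12: rhs = 2, matching y values: 5, 18 (2 points).
  x = 13: rhs = 0, matching y values: 0 (1 points).
  x = 14: rhs = 7, matching y values: none (0 points).
  x = 15: rhs = 6, matching y values: 11, 12 (2 points).
  x = 16: rhs = 3, matching y values: 7, 16 (2 points).
  x = 17: rhs = 4, matching y values: 2, 21 (2 points).
  x = 18: rhs = 15, matching y values: none (0 points).
  x = 19: rhs = 19, matching y values: none (0 points).
  x = 20: rhs = 22, matching y values: none (0 points).
  x = 21: rhs = 7, matching y values: none (0 points).
  x = 22: rhs = 3, matching y values: 7, 16 (2 points).
Total affine count: 27.
Full point count |E(F_23)| = 27 + 1 = 28.
Hasse bound: |28 − (23+1)| = |4| = 4 ≤ 2√23 ≈ 9.5917 ✓.


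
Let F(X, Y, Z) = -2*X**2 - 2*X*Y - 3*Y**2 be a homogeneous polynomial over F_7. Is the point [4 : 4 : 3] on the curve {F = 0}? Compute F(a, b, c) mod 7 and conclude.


F(4,4,3) ≡ 0 (mod 7); P is on the curve.

Evaluate F(4, 4, 3) term-by-term (mod 7).
  -2*X**2 ↦ -2·16·1·1 = -32
  -2*X*Y ↦ -2·4·4·1 = -32
  -3*Y**2 ↦ -3·1·16·1 = -48
Sum: F(4, 4, 3) = (-32) + (-32) + (-48) = -112.
Reducing mod 7: -112 ≡ 0 (mod 7).
Since F(a, b, c) ≡ 0 (mod 7), P lies on the curve.


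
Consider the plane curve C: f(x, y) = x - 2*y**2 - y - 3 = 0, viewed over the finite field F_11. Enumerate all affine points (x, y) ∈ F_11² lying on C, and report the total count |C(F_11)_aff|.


Affine F_11-points: {(2, 2), (2, 3), (3, 0), (3, 5), (4, 6), (4, 10), (6, 1), (6, 4), (7, 8), (9, 7), (9, 9)}; count = 11.

For each of the 121 pairs (x, y) ∈ F_11², evaluate f(x, y) mod 11. Record the zeros.
  x = 0: [0↦8, 1↦5, 2↦9, 3↦9, 4↦5, 5↦8, 6↦7, 7↦2, 8↦4, 9↦2, 10↦7]  zeros at y ∈ ∅
  x = 1: [0↦9, 1↦6, 2↦10, 3↦10, 4↦6, 5↦9, 6↦8, 7↦3, 8↦5, 9↦3, 10↦8]  zeros at y ∈ ∅
  x = 2: [0↦10, 1↦7, 2↦0, 3↦0, 4↦7, 5↦10, 6↦9, 7↦4, 8↦6, 9↦4, 10↦9]  zeros at y ∈ {2, 3}
  x = 3: [0↦0, 1↦8, 2↦1, 3↦1, 4↦8, 5↦0, 6↦10, 7↦5, 8↦7, 9↦5, 10↦10]  zeros at y ∈ {0, 5}
  x = 4: [0↦1, 1↦9, 2↦2, 3↦2, 4↦9, 5↦1, 6↦0, 7↦6, 8↦8, 9↦6, 10↦0]  zeros at y ∈ {6, 10}
  x = 5: [0↦2, 1↦10, 2↦3, 3↦3, 4↦10, 5↦2, 6↦1, 7↦7, 8↦9, 9↦7, 10↦1]  zeros at y ∈ ∅
  x = 6: [0↦3, 1↦0, 2↦4, 3↦4, 4↦0, 5↦3, 6↦2, 7↦8, 8↦10, 9↦8, 10↦2]  zeros at y ∈ {1, 4}
  x = 7: [0↦4, 1↦1, 2↦5, 3↦5, 4↦1, 5↦4, 6↦3, 7↦9, 8↦0, 9↦9, 10↦3]  zeros at y ∈ {8}
  x = 8: [0↦5, 1↦2, 2↦6, 3↦6, 4↦2, 5↦5, 6↦4, 7↦10, 8↦1, 9↦10, 10↦4]  zeros at y ∈ ∅
  x = 9: [0↦6, 1↦3, 2↦7, 3↦7, 4↦3, 5↦6, 6↦5, 7↦0, 8↦2, 9↦0, 10↦5]  zeros at y ∈ {7, 9}
  x = 10: [0↦7, 1↦4, 2↦8, 3↦8, 4↦4, 5↦7, 6↦6, 7↦1, 8↦3, 9↦1, 10↦6]  zeros at y ∈ ∅
Collecting zeros: affine points = {(2, 2), (2, 3), (3, 0), (3, 5), (4, 6), (4, 10), (6, 1), (6, 4), (7, 8), (9, 7), (9, 9)}.
Total count |C(F_11)_aff| = 11.


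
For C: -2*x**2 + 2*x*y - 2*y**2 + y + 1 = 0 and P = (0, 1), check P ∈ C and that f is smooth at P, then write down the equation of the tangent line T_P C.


Tangent line at P: 2*x - 3*y + 3 = 0.

Step 1: f(0, 1) = 0, so P lies on C.
Step 2: partial derivatives
  f_x(x, y) = -4*x + 2*y, f_y(x, y) = 2*x - 4*y + 1.
  f_x(P) = 2, f_y(P) = -3 (gradient nonzero, so P is smooth).
Step 3: tangent line at P: 2·(x − 0) + -3·(y − 1) = 0.
Expanding: 2*x - 3*y + 3 = 0.


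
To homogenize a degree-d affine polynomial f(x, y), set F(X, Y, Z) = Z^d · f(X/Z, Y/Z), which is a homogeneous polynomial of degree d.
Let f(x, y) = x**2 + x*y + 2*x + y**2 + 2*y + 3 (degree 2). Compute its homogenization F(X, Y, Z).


F(X, Y, Z) = X**2 + X*Y + 2*X*Z + Y**2 + 2*Y*Z + 3*Z**2

deg(f) = 2.
Substitute x = X/Z, y = Y/Z into f, then multiply by Z^2.
  monomial 1·x^2·y^0 ↦ 1·X^2·Y^0·Z^0.
  monomial 1·x^1·y^1 ↦ 1·X^1·Y^1·Z^0.
  monomial 2·x^1·y^0 ↦ 2·X^1·Y^0·Z^1.
  monomial 1·x^0·y^2 ↦ 1·X^0·Y^2·Z^0.
  monomial 2·x^0·y^1 ↦ 2·X^0·Y^1·Z^1.
  monomial 3·x^0·y^0 ↦ 3·X^0·Y^0·Z^2.
Collecting: F(X, Y, Z) = X**2 + X*Y + 2*X*Z + Y**2 + 2*Y*Z + 3*Z**2.
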